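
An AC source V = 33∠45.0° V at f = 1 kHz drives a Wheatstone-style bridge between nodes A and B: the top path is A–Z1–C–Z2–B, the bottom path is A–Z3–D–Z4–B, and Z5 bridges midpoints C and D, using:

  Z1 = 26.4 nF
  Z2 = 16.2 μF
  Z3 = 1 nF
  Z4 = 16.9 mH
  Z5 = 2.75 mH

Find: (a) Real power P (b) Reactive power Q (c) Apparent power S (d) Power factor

Step 1 — Angular frequency: ω = 2π·f = 2π·1000 = 6283 rad/s.
Step 2 — Component impedances:
  Z1: Z = 1/(jωC) = -j/(ω·C) = 0 - j6029 Ω
  Z2: Z = 1/(jωC) = -j/(ω·C) = 0 - j9.824 Ω
  Z3: Z = 1/(jωC) = -j/(ω·C) = 0 - j1.592e+05 Ω
  Z4: Z = jωL = j·6283·0.0169 = 0 + j106.2 Ω
  Z5: Z = jωL = j·6283·0.00275 = 0 + j17.28 Ω
Step 3 — Bridge requires nodal analysis (the Z5 bridge couples midpoints C and D, so the two paths cannot be reduced to a simple series/parallel combination). Setting node B to ground and injecting 1 A at node A, the 3-node admittance system at A, C, D solves to V_A = Z_AB = 0 - j5819 Ω = 5819∠-90.0° Ω.
Step 4 — Source phasor: V = 33∠45.0° V = 23.33 + j23.33 V.
Step 5 — Current: I = V / Z = -0.00401 + j0.00401 A = 0.005671∠135.0° A.
Step 6 — Complex power: S = V·I* = 0 - j0.1871 VA.
Step 7 — Real power: P = Re(S) = 0 W.
Step 8 — Reactive power: Q = Im(S) = -0.1871 VAR.
Step 9 — Apparent power: |S| = 0.1871 VA.
Step 10 — Power factor: PF = P/|S| = 0 (leading).

(a) P = 0 W  (b) Q = -0.1871 VAR  (c) S = 0.1871 VA  (d) PF = 0 (leading)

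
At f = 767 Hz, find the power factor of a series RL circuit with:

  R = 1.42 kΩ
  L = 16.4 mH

Step 1 — Angular frequency: ω = 2π·f = 2π·767 = 4819 rad/s.
Step 2 — Component impedances:
  R: Z = R = 1420 Ω
  L: Z = jωL = j·4819·0.0164 = 0 + j79.03 Ω
Step 3 — Series combination: Z_total = R + L = 1420 + j79.03 Ω = 1422∠3.2° Ω.
Step 4 — Power factor: PF = cos(φ) = Re(Z)/|Z| = 1420/1422.2 = 0.9985.
Step 5 — Type: Im(Z) = 79.03 ⇒ lagging (phase φ = 3.2°).

PF = 0.9985 (lagging, φ = 3.2°)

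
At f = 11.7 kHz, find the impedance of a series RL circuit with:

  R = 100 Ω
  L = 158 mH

Step 1 — Angular frequency: ω = 2π·f = 2π·1.17e+04 = 7.351e+04 rad/s.
Step 2 — Component impedances:
  R: Z = R = 100 Ω
  L: Z = jωL = j·7.351e+04·0.158 = 0 + j1.162e+04 Ω
Step 3 — Series combination: Z_total = R + L = 100 + j1.162e+04 Ω = 1.162e+04∠89.5° Ω.

Z = 100 + j1.162e+04 Ω = 1.162e+04∠89.5° Ω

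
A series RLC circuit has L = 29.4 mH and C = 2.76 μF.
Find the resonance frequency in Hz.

Step 1 — Resonance condition Im(Z)=0 gives ω₀ = 1/√(LC).
Step 2 — ω₀ = 1/√(0.0294·2.76e-06) = 3511 rad/s.
Step 3 — f₀ = ω₀/(2π) = 558.7 Hz.

f₀ = 558.7 Hz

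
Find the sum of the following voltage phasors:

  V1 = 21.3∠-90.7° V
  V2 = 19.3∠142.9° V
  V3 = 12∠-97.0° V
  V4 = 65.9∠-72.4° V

Step 1 — Convert each phasor to rectangular form:
  V1 = 21.3·(cos(-90.7°) + j·sin(-90.7°)) = -0.2602 - j21.3 V
  V2 = 19.3·(cos(142.9°) + j·sin(142.9°)) = -15.39 + j11.64 V
  V3 = 12·(cos(-97.0°) + j·sin(-97.0°)) = -1.462 - j11.91 V
  V4 = 65.9·(cos(-72.4°) + j·sin(-72.4°)) = 19.93 - j62.82 V
Step 2 — Sum components: V_total = 2.81 - j84.38 V.
Step 3 — Convert to polar: |V_total| = 84.43 V, ∠V_total = -88.1°.

V_total = 84.43∠-88.1° V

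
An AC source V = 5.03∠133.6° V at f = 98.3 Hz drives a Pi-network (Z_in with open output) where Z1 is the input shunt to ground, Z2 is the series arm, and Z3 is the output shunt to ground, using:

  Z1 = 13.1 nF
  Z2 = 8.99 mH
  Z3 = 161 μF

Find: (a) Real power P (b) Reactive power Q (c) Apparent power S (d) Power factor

Step 1 — Angular frequency: ω = 2π·f = 2π·98.3 = 617.6 rad/s.
Step 2 — Component impedances:
  Z1: Z = 1/(jωC) = -j/(ω·C) = 0 - j1.236e+05 Ω
  Z2: Z = jωL = j·617.6·0.00899 = 0 + j5.553 Ω
  Z3: Z = 1/(jωC) = -j/(ω·C) = 0 - j10.06 Ω
Step 3 — With open output, the series arm Z2 and the output shunt Z3 appear in series to ground: Z2 + Z3 = 0 - j4.504 Ω.
Step 4 — Parallel with input shunt Z1: Z_in = Z1 || (Z2 + Z3) = 0 - j4.504 Ω = 4.504∠-90.0° Ω.
Step 5 — Source phasor: V = 5.03∠133.6° V = -3.469 + j3.643 V.
Step 6 — Current: I = V / Z = -0.8088 - j0.7702 A = 1.117∠-136.4° A.
Step 7 — Complex power: S = V·I* = 0 - j5.618 VA.
Step 8 — Real power: P = Re(S) = 0 W.
Step 9 — Reactive power: Q = Im(S) = -5.618 VAR.
Step 10 — Apparent power: |S| = 5.618 VA.
Step 11 — Power factor: PF = P/|S| = 0 (leading).

(a) P = 0 W  (b) Q = -5.618 VAR  (c) S = 5.618 VA  (d) PF = 0 (leading)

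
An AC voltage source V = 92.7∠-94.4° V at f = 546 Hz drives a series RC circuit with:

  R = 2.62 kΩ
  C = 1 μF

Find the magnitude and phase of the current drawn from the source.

Step 1 — Angular frequency: ω = 2π·f = 2π·546 = 3431 rad/s.
Step 2 — Component impedances:
  R: Z = R = 2620 Ω
  C: Z = 1/(jωC) = -j/(ω·C) = 0 - j291.5 Ω
Step 3 — Series combination: Z_total = R + C = 2620 - j291.5 Ω = 2636∠-6.3° Ω.
Step 4 — Source phasor: V = 92.7∠-94.4° V = -7.112 - j92.43 V.
Step 5 — Ohm's law: I = V / Z_total = (-7.112 - j92.43) / (2620 - j291.5) = 0.001196 - j0.03514 A.
Step 6 — Convert to polar: |I| = 0.03516 A, ∠I = -88.1°.

I = 0.03516∠-88.1° A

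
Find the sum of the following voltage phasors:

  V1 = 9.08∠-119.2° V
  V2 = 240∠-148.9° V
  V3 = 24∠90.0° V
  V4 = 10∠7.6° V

Step 1 — Convert each phasor to rectangular form:
  V1 = 9.08·(cos(-119.2°) + j·sin(-119.2°)) = -4.43 - j7.926 V
  V2 = 240·(cos(-148.9°) + j·sin(-148.9°)) = -205.5 - j124 V
  V3 = 24·(cos(90.0°) + j·sin(90.0°)) = 0 + j24 V
  V4 = 10·(cos(7.6°) + j·sin(7.6°)) = 9.912 + j1.323 V
Step 2 — Sum components: V_total = -200 - j106.6 V.
Step 3 — Convert to polar: |V_total| = 226.6 V, ∠V_total = -152.0°.

V_total = 226.6∠-152.0° V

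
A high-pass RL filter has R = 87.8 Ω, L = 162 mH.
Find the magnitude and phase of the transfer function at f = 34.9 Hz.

Step 1 — Angular frequency: ω = 2π·34.9 = 219.3 rad/s.
Step 2 — Transfer function: H(jω) = jωL/(R + jωL).
Step 3 — Numerator jωL = j·35.52; denominator R + jωL = 87.8 + j35.52.
Step 4 — H = 0.1407 + j0.3477.
Step 5 — Magnitude: |H| = 0.3751 (-8.5 dB); phase: φ = 68.0°.

|H| = 0.3751 (-8.5 dB), φ = 68.0°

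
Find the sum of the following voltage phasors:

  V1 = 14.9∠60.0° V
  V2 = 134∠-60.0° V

Step 1 — Convert each phasor to rectangular form:
  V1 = 14.9·(cos(60.0°) + j·sin(60.0°)) = 7.45 + j12.9 V
  V2 = 134·(cos(-60.0°) + j·sin(-60.0°)) = 67 - j116 V
Step 2 — Sum components: V_total = 74.45 - j103.1 V.
Step 3 — Convert to polar: |V_total| = 127.2 V, ∠V_total = -54.2°.

V_total = 127.2∠-54.2° V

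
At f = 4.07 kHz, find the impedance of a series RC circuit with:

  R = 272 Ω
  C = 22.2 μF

Step 1 — Angular frequency: ω = 2π·f = 2π·4070 = 2.557e+04 rad/s.
Step 2 — Component impedances:
  R: Z = R = 272 Ω
  C: Z = 1/(jωC) = -j/(ω·C) = 0 - j1.761 Ω
Step 3 — Series combination: Z_total = R + C = 272 - j1.761 Ω = 272∠-0.4° Ω.

Z = 272 - j1.761 Ω = 272∠-0.4° Ω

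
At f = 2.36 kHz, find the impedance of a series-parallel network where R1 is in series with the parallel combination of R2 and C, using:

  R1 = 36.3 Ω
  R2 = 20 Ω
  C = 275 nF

Step 1 — Angular frequency: ω = 2π·f = 2π·2360 = 1.483e+04 rad/s.
Step 2 — Component impedances:
  R1: Z = R = 36.3 Ω
  R2: Z = R = 20 Ω
  C: Z = 1/(jωC) = -j/(ω·C) = 0 - j245.2 Ω
Step 3 — Parallel branch: R2 || C = 1/(1/R2 + 1/C) = 19.87 - j1.62 Ω.
Step 4 — Series with R1: Z_total = R1 + (R2 || C) = 56.17 - j1.62 Ω = 56.19∠-1.7° Ω.

Z = 56.17 - j1.62 Ω = 56.19∠-1.7° Ω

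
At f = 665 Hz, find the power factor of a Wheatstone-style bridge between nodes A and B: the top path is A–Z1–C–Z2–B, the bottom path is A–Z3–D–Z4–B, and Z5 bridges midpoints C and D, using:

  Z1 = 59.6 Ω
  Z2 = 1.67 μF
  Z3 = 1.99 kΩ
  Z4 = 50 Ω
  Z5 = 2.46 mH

Step 1 — Angular frequency: ω = 2π·f = 2π·665 = 4178 rad/s.
Step 2 — Component impedances:
  Z1: Z = R = 59.6 Ω
  Z2: Z = 1/(jωC) = -j/(ω·C) = 0 - j143.3 Ω
  Z3: Z = R = 1990 Ω
  Z4: Z = R = 50 Ω
  Z5: Z = jωL = j·4178·0.00246 = 0 + j10.28 Ω
Step 3 — Bridge requires nodal analysis (the Z5 bridge couples midpoints C and D, so the two paths cannot be reduced to a simple series/parallel combination). Setting node B to ground and injecting 1 A at node A, the 3-node admittance system at A, C, D solves to V_A = Z_AB = 108.5 - j8.625 Ω = 108.9∠-4.5° Ω.
Step 4 — Power factor: PF = cos(φ) = Re(Z)/|Z| = 108.534/108.876 = 0.9969.
Step 5 — Type: Im(Z) = -8.625 ⇒ leading (phase φ = -4.5°).

PF = 0.9969 (leading, φ = -4.5°)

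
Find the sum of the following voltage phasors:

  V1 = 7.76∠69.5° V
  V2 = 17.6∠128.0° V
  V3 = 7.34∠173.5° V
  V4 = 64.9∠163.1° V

Step 1 — Convert each phasor to rectangular form:
  V1 = 7.76·(cos(69.5°) + j·sin(69.5°)) = 2.718 + j7.269 V
  V2 = 17.6·(cos(128.0°) + j·sin(128.0°)) = -10.84 + j13.87 V
  V3 = 7.34·(cos(173.5°) + j·sin(173.5°)) = -7.293 + j0.8309 V
  V4 = 64.9·(cos(163.1°) + j·sin(163.1°)) = -62.1 + j18.87 V
Step 2 — Sum components: V_total = -77.51 + j40.84 V.
Step 3 — Convert to polar: |V_total| = 87.61 V, ∠V_total = 152.2°.

V_total = 87.61∠152.2° V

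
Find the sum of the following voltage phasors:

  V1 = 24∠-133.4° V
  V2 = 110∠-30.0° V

Step 1 — Convert each phasor to rectangular form:
  V1 = 24·(cos(-133.4°) + j·sin(-133.4°)) = -16.49 - j17.44 V
  V2 = 110·(cos(-30.0°) + j·sin(-30.0°)) = 95.26 - j55 V
Step 2 — Sum components: V_total = 78.77 - j72.44 V.
Step 3 — Convert to polar: |V_total| = 107 V, ∠V_total = -42.6°.

V_total = 107∠-42.6° V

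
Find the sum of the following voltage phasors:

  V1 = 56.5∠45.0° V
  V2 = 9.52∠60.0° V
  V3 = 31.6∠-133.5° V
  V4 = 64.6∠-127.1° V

Step 1 — Convert each phasor to rectangular form:
  V1 = 56.5·(cos(45.0°) + j·sin(45.0°)) = 39.95 + j39.95 V
  V2 = 9.52·(cos(60.0°) + j·sin(60.0°)) = 4.76 + j8.245 V
  V3 = 31.6·(cos(-133.5°) + j·sin(-133.5°)) = -21.75 - j22.92 V
  V4 = 64.6·(cos(-127.1°) + j·sin(-127.1°)) = -38.97 - j51.52 V
Step 2 — Sum components: V_total = -16.01 - j26.25 V.
Step 3 — Convert to polar: |V_total| = 30.75 V, ∠V_total = -121.4°.

V_total = 30.75∠-121.4° V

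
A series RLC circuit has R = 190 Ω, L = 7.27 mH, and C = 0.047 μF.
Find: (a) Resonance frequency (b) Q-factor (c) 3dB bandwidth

Step 1 — Resonance: ω₀ = 1/√(LC) = 1/√(0.00727·4.7e-08) = 5.41e+04 rad/s.
Step 2 — f₀ = ω₀/(2π) = 8610 Hz.
Step 3 — Series Q: Q = ω₀L/R = 5.41e+04·0.00727/190 = 2.07.
Step 4 — Bandwidth: Δω = ω₀/Q = 2.613e+04 rad/s; BW = Δω/(2π) = 4159 Hz.

(a) f₀ = 8610 Hz  (b) Q = 2.07  (c) BW = 4159 Hz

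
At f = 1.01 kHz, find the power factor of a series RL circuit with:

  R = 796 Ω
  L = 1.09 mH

Step 1 — Angular frequency: ω = 2π·f = 2π·1010 = 6346 rad/s.
Step 2 — Component impedances:
  R: Z = R = 796 Ω
  L: Z = jωL = j·6346·0.00109 = 0 + j6.917 Ω
Step 3 — Series combination: Z_total = R + L = 796 + j6.917 Ω = 796∠0.5° Ω.
Step 4 — Power factor: PF = cos(φ) = Re(Z)/|Z| = 796/796 = 1.
Step 5 — Type: Im(Z) = 6.917 ⇒ lagging (phase φ = 0.5°).

PF = 1 (lagging, φ = 0.5°)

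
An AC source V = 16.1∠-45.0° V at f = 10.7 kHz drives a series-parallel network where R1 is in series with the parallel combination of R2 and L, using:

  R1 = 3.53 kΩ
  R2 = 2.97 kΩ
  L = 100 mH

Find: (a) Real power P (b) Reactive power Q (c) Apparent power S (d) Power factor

Step 1 — Angular frequency: ω = 2π·f = 2π·1.07e+04 = 6.723e+04 rad/s.
Step 2 — Component impedances:
  R1: Z = R = 3530 Ω
  R2: Z = R = 2970 Ω
  L: Z = jωL = j·6.723e+04·0.1 = 0 + j6723 Ω
Step 3 — Parallel branch: R2 || L = 1/(1/R2 + 1/L) = 2485 + j1098 Ω.
Step 4 — Series with R1: Z_total = R1 + (R2 || L) = 6015 + j1098 Ω = 6114∠10.3° Ω.
Step 5 — Source phasor: V = 16.1∠-45.0° V = 11.38 - j11.38 V.
Step 6 — Current: I = V / Z = 0.001497 - j0.002166 A = 0.002633∠-55.3° A.
Step 7 — Complex power: S = V·I* = 0.0417 + j0.007611 VA.
Step 8 — Real power: P = Re(S) = 0.0417 W.
Step 9 — Reactive power: Q = Im(S) = 0.007611 VAR.
Step 10 — Apparent power: |S| = 0.04239 VA.
Step 11 — Power factor: PF = P/|S| = 0.9837 (lagging).

(a) P = 0.0417 W  (b) Q = 0.007611 VAR  (c) S = 0.04239 VA  (d) PF = 0.9837 (lagging)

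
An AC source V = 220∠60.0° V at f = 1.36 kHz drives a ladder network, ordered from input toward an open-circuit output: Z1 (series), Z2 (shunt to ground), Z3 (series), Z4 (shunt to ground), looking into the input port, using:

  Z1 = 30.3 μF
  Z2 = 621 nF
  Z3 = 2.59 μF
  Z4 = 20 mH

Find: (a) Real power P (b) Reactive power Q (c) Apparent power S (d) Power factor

Step 1 — Angular frequency: ω = 2π·f = 2π·1360 = 8545 rad/s.
Step 2 — Component impedances:
  Z1: Z = 1/(jωC) = -j/(ω·C) = 0 - j3.862 Ω
  Z2: Z = 1/(jωC) = -j/(ω·C) = 0 - j188.4 Ω
  Z3: Z = 1/(jωC) = -j/(ω·C) = 0 - j45.18 Ω
  Z4: Z = jωL = j·8545·0.02 = 0 + j170.9 Ω
Step 3 — Ladder network (open output): work backward from the far end, alternating series and parallel combinations. Z_in = 0 + j373.8 Ω = 373.8∠90.0° Ω.
Step 4 — Source phasor: V = 220∠60.0° V = 110 + j190.5 V.
Step 5 — Current: I = V / Z = 0.5097 - j0.2943 A = 0.5885∠-30.0° A.
Step 6 — Complex power: S = V·I* = 0 + j129.5 VA.
Step 7 — Real power: P = Re(S) = 0 W.
Step 8 — Reactive power: Q = Im(S) = 129.5 VAR.
Step 9 — Apparent power: |S| = 129.5 VA.
Step 10 — Power factor: PF = P/|S| = 0 (lagging).

(a) P = 0 W  (b) Q = 129.5 VAR  (c) S = 129.5 VA  (d) PF = 0 (lagging)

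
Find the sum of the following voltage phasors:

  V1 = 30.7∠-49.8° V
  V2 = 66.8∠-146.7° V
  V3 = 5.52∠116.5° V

Step 1 — Convert each phasor to rectangular form:
  V1 = 30.7·(cos(-49.8°) + j·sin(-49.8°)) = 19.82 - j23.45 V
  V2 = 66.8·(cos(-146.7°) + j·sin(-146.7°)) = -55.83 - j36.67 V
  V3 = 5.52·(cos(116.5°) + j·sin(116.5°)) = -2.463 + j4.94 V
Step 2 — Sum components: V_total = -38.48 - j55.18 V.
Step 3 — Convert to polar: |V_total| = 67.27 V, ∠V_total = -124.9°.

V_total = 67.27∠-124.9° V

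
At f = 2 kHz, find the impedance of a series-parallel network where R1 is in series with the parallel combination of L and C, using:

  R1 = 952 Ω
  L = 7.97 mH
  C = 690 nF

Step 1 — Angular frequency: ω = 2π·f = 2π·2000 = 1.257e+04 rad/s.
Step 2 — Component impedances:
  R1: Z = R = 952 Ω
  L: Z = jωL = j·1.257e+04·0.00797 = 0 + j100.2 Ω
  C: Z = 1/(jωC) = -j/(ω·C) = 0 - j115.3 Ω
Step 3 — Parallel branch: L || C = 1/(1/L + 1/C) = 0 + j761.1 Ω.
Step 4 — Series with R1: Z_total = R1 + (L || C) = 952 + j761.1 Ω = 1219∠38.6° Ω.

Z = 952 + j761.1 Ω = 1219∠38.6° Ω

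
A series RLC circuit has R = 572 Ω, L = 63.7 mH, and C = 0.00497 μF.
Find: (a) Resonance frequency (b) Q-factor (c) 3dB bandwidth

Step 1 — Resonance condition Im(Z)=0 gives ω₀ = 1/√(LC).
Step 2 — ω₀ = 1/√(0.0637·4.97e-09) = 5.62e+04 rad/s.
Step 3 — f₀ = ω₀/(2π) = 8945 Hz.
Step 4 — Series Q: Q = ω₀L/R = 5.62e+04·0.0637/572 = 6.259.
Step 5 — 3dB bandwidth: Δω = ω₀/Q = 8980 rad/s; BW = Δω/(2π) = 1429 Hz.

(a) f₀ = 8945 Hz  (b) Q = 6.259  (c) BW = 1429 Hz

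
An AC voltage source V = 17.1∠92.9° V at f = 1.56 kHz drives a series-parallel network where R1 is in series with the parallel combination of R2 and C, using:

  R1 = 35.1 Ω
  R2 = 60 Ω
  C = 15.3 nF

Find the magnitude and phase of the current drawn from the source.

Step 1 — Angular frequency: ω = 2π·f = 2π·1560 = 9802 rad/s.
Step 2 — Component impedances:
  R1: Z = R = 35.1 Ω
  R2: Z = R = 60 Ω
  C: Z = 1/(jωC) = -j/(ω·C) = 0 - j6668 Ω
Step 3 — Parallel branch: R2 || C = 1/(1/R2 + 1/C) = 60 - j0.5398 Ω.
Step 4 — Series with R1: Z_total = R1 + (R2 || C) = 95.1 - j0.5398 Ω = 95.1∠-0.3° Ω.
Step 5 — Source phasor: V = 17.1∠92.9° V = -0.8651 + j17.08 V.
Step 6 — Ohm's law: I = V / Z_total = (-0.8651 + j17.08) / (95.1 - j0.5398) = -0.01012 + j0.1795 A.
Step 7 — Convert to polar: |I| = 0.1798 A, ∠I = 93.2°.

I = 0.1798∠93.2° A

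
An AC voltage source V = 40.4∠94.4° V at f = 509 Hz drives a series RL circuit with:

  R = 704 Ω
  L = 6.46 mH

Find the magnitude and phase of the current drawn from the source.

Step 1 — Angular frequency: ω = 2π·f = 2π·509 = 3198 rad/s.
Step 2 — Component impedances:
  R: Z = R = 704 Ω
  L: Z = jωL = j·3198·0.00646 = 0 + j20.66 Ω
Step 3 — Series combination: Z_total = R + L = 704 + j20.66 Ω = 704.3∠1.7° Ω.
Step 4 — Source phasor: V = 40.4∠94.4° V = -3.099 + j40.28 V.
Step 5 — Ohm's law: I = V / Z_total = (-3.099 + j40.28) / (704 + j20.66) = -0.002721 + j0.0573 A.
Step 6 — Convert to polar: |I| = 0.05736 A, ∠I = 92.7°.

I = 0.05736∠92.7° A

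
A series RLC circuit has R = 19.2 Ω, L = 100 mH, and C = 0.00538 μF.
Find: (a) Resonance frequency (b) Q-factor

Step 1 — Resonance condition Im(Z)=0 gives ω₀ = 1/√(LC).
Step 2 — ω₀ = 1/√(0.1·5.38e-09) = 4.311e+04 rad/s.
Step 3 — f₀ = ω₀/(2π) = 6862 Hz.
Step 4 — Series Q: Q = ω₀L/R = 4.311e+04·0.1/19.2 = 224.5.

(a) f₀ = 6862 Hz  (b) Q = 224.5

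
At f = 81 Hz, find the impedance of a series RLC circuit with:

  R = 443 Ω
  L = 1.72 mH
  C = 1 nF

Step 1 — Angular frequency: ω = 2π·f = 2π·81 = 508.9 rad/s.
Step 2 — Component impedances:
  R: Z = R = 443 Ω
  L: Z = jωL = j·508.9·0.00172 = 0 + j0.8754 Ω
  C: Z = 1/(jωC) = -j/(ω·C) = 0 - j1.965e+06 Ω
Step 3 — Series combination: Z_total = R + L + C = 443 - j1.965e+06 Ω = 1.965e+06∠-90.0° Ω.

Z = 443 - j1.965e+06 Ω = 1.965e+06∠-90.0° Ω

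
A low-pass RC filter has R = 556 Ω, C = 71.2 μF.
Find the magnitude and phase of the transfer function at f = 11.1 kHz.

Step 1 — Angular frequency: ω = 2π·1.11e+04 = 6.974e+04 rad/s.
Step 2 — Transfer function: H(jω) = 1/(1 + jωRC).
Step 3 — Denominator: 1 + jωRC = 1 + j·6.974e+04·556·7.12e-05 = 1 + j2761.
Step 4 — H = 1.312e-07 - j0.0003622.
Step 5 — Magnitude: |H| = 0.0003622 (-68.8 dB); phase: φ = -90.0°.

|H| = 0.0003622 (-68.8 dB), φ = -90.0°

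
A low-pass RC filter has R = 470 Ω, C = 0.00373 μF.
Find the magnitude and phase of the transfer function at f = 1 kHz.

Step 1 — Angular frequency: ω = 2π·1000 = 6283 rad/s.
Step 2 — Transfer function: H(jω) = 1/(1 + jωRC).
Step 3 — Denominator: 1 + jωRC = 1 + j·6283·470·3.73e-09 = 1 + j0.01102.
Step 4 — H = 0.9999 - j0.01101.
Step 5 — Magnitude: |H| = 0.9999 (-0.0 dB); phase: φ = -0.6°.

|H| = 0.9999 (-0.0 dB), φ = -0.6°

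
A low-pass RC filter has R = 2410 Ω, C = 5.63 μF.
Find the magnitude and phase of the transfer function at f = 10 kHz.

Step 1 — Angular frequency: ω = 2π·1e+04 = 6.283e+04 rad/s.
Step 2 — Transfer function: H(jω) = 1/(1 + jωRC).
Step 3 — Denominator: 1 + jωRC = 1 + j·6.283e+04·2410·5.63e-06 = 1 + j852.5.
Step 4 — H = 1.376e-06 - j0.001173.
Step 5 — Magnitude: |H| = 0.001173 (-58.6 dB); phase: φ = -89.9°.

|H| = 0.001173 (-58.6 dB), φ = -89.9°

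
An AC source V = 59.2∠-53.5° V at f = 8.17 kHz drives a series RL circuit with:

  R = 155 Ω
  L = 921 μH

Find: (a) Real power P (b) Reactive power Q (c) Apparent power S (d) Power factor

Step 1 — Angular frequency: ω = 2π·f = 2π·8170 = 5.133e+04 rad/s.
Step 2 — Component impedances:
  R: Z = R = 155 Ω
  L: Z = jωL = j·5.133e+04·0.000921 = 0 + j47.28 Ω
Step 3 — Series combination: Z_total = R + L = 155 + j47.28 Ω = 162.1∠17.0° Ω.
Step 4 — Source phasor: V = 59.2∠-53.5° V = 35.21 - j47.59 V.
Step 5 — Current: I = V / Z = 0.1222 - j0.3443 A = 0.3653∠-70.5° A.
Step 6 — Complex power: S = V·I* = 20.69 + j6.31 VA.
Step 7 — Real power: P = Re(S) = 20.69 W.
Step 8 — Reactive power: Q = Im(S) = 6.31 VAR.
Step 9 — Apparent power: |S| = 21.63 VA.
Step 10 — Power factor: PF = P/|S| = 0.9565 (lagging).

(a) P = 20.69 W  (b) Q = 6.31 VAR  (c) S = 21.63 VA  (d) PF = 0.9565 (lagging)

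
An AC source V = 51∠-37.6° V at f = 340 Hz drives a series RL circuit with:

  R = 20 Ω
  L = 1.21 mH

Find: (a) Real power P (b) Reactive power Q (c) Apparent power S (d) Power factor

Step 1 — Angular frequency: ω = 2π·f = 2π·340 = 2136 rad/s.
Step 2 — Component impedances:
  R: Z = R = 20 Ω
  L: Z = jωL = j·2136·0.00121 = 0 + j2.585 Ω
Step 3 — Series combination: Z_total = R + L = 20 + j2.585 Ω = 20.17∠7.4° Ω.
Step 4 — Source phasor: V = 51∠-37.6° V = 40.41 - j31.12 V.
Step 5 — Current: I = V / Z = 1.789 - j1.787 A = 2.529∠-45.0° A.
Step 6 — Complex power: S = V·I* = 127.9 + j16.53 VA.
Step 7 — Real power: P = Re(S) = 127.9 W.
Step 8 — Reactive power: Q = Im(S) = 16.53 VAR.
Step 9 — Apparent power: |S| = 129 VA.
Step 10 — Power factor: PF = P/|S| = 0.9918 (lagging).

(a) P = 127.9 W  (b) Q = 16.53 VAR  (c) S = 129 VA  (d) PF = 0.9918 (lagging)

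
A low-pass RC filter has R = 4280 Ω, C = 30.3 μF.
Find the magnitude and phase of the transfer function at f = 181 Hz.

Step 1 — Angular frequency: ω = 2π·181 = 1137 rad/s.
Step 2 — Transfer function: H(jω) = 1/(1 + jωRC).
Step 3 — Denominator: 1 + jωRC = 1 + j·1137·4280·3.03e-05 = 1 + j147.5.
Step 4 — H = 4.597e-05 - j0.00678.
Step 5 — Magnitude: |H| = 0.00678 (-43.4 dB); phase: φ = -89.6°.

|H| = 0.00678 (-43.4 dB), φ = -89.6°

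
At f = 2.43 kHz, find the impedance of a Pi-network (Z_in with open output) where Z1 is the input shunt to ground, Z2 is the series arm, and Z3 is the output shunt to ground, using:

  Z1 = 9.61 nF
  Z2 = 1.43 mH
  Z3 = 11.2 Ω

Step 1 — Angular frequency: ω = 2π·f = 2π·2430 = 1.527e+04 rad/s.
Step 2 — Component impedances:
  Z1: Z = 1/(jωC) = -j/(ω·C) = 0 - j6815 Ω
  Z2: Z = jωL = j·1.527e+04·0.00143 = 0 + j21.83 Ω
  Z3: Z = R = 11.2 Ω
Step 3 — With open output, the series arm Z2 and the output shunt Z3 appear in series to ground: Z2 + Z3 = 11.2 + j21.83 Ω.
Step 4 — Parallel with input shunt Z1: Z_in = Z1 || (Z2 + Z3) = 11.27 + j21.89 Ω = 24.62∠62.7° Ω.

Z = 11.27 + j21.89 Ω = 24.62∠62.7° Ω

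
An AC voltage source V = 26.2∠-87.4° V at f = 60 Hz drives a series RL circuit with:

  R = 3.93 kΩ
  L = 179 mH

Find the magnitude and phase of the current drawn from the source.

Step 1 — Angular frequency: ω = 2π·f = 2π·60 = 377 rad/s.
Step 2 — Component impedances:
  R: Z = R = 3930 Ω
  L: Z = jωL = j·377·0.179 = 0 + j67.48 Ω
Step 3 — Series combination: Z_total = R + L = 3930 + j67.48 Ω = 3931∠1.0° Ω.
Step 4 — Source phasor: V = 26.2∠-87.4° V = 1.189 - j26.17 V.
Step 5 — Ohm's law: I = V / Z_total = (1.189 - j26.17) / (3930 + j67.48) = 0.000188 - j0.006663 A.
Step 6 — Convert to polar: |I| = 0.006666 A, ∠I = -88.4°.

I = 0.006666∠-88.4° A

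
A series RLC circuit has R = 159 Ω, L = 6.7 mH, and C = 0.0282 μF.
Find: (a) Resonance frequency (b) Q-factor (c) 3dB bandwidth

Step 1 — Resonance condition Im(Z)=0 gives ω₀ = 1/√(LC).
Step 2 — ω₀ = 1/√(0.0067·2.82e-08) = 7.275e+04 rad/s.
Step 3 — f₀ = ω₀/(2π) = 1.158e+04 Hz.
Step 4 — Series Q: Q = ω₀L/R = 7.275e+04·0.0067/159 = 3.066.
Step 5 — 3dB bandwidth: Δω = ω₀/Q = 2.373e+04 rad/s; BW = Δω/(2π) = 3777 Hz.

(a) f₀ = 1.158e+04 Hz  (b) Q = 3.066  (c) BW = 3777 Hz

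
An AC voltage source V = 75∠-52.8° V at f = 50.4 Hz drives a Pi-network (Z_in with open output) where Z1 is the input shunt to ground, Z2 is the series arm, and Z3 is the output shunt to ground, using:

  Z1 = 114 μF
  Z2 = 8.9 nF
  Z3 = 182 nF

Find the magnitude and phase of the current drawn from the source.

Step 1 — Angular frequency: ω = 2π·f = 2π·50.4 = 316.7 rad/s.
Step 2 — Component impedances:
  Z1: Z = 1/(jωC) = -j/(ω·C) = 0 - j27.7 Ω
  Z2: Z = 1/(jωC) = -j/(ω·C) = 0 - j3.548e+05 Ω
  Z3: Z = 1/(jωC) = -j/(ω·C) = 0 - j1.735e+04 Ω
Step 3 — With open output, the series arm Z2 and the output shunt Z3 appear in series to ground: Z2 + Z3 = 0 - j3.722e+05 Ω.
Step 4 — Parallel with input shunt Z1: Z_in = Z1 || (Z2 + Z3) = 0 - j27.7 Ω = 27.7∠-90.0° Ω.
Step 5 — Source phasor: V = 75∠-52.8° V = 45.34 - j59.74 V.
Step 6 — Ohm's law: I = V / Z_total = (45.34 - j59.74) / (0 - j27.7) = 2.157 + j1.637 A.
Step 7 — Convert to polar: |I| = 2.708 A, ∠I = 37.2°.

I = 2.708∠37.2° A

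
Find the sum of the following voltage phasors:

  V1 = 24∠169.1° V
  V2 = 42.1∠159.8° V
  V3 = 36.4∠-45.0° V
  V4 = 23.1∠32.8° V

Step 1 — Convert each phasor to rectangular form:
  V1 = 24·(cos(169.1°) + j·sin(169.1°)) = -23.57 + j4.538 V
  V2 = 42.1·(cos(159.8°) + j·sin(159.8°)) = -39.51 + j14.54 V
  V3 = 36.4·(cos(-45.0°) + j·sin(-45.0°)) = 25.74 - j25.74 V
  V4 = 23.1·(cos(32.8°) + j·sin(32.8°)) = 19.42 + j12.51 V
Step 2 — Sum components: V_total = -17.92 + j5.85 V.
Step 3 — Convert to polar: |V_total| = 18.85 V, ∠V_total = 161.9°.

V_total = 18.85∠161.9° V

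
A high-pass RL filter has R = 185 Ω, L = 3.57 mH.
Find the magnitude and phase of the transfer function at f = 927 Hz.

Step 1 — Angular frequency: ω = 2π·927 = 5825 rad/s.
Step 2 — Transfer function: H(jω) = jωL/(R + jωL).
Step 3 — Numerator jωL = j·20.79; denominator R + jωL = 185 + j20.79.
Step 4 — H = 0.01248 + j0.111.
Step 5 — Magnitude: |H| = 0.1117 (-19.0 dB); phase: φ = 83.6°.

|H| = 0.1117 (-19.0 dB), φ = 83.6°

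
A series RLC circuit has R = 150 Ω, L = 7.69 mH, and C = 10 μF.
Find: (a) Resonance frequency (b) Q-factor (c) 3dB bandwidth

Step 1 — Resonance condition Im(Z)=0 gives ω₀ = 1/√(LC).
Step 2 — ω₀ = 1/√(0.00769·1e-05) = 3606 rad/s.
Step 3 — f₀ = ω₀/(2π) = 573.9 Hz.
Step 4 — Series Q: Q = ω₀L/R = 3606·0.00769/150 = 0.1849.
Step 5 — 3dB bandwidth: Δω = ω₀/Q = 1.951e+04 rad/s; BW = Δω/(2π) = 3104 Hz.

(a) f₀ = 573.9 Hz  (b) Q = 0.1849  (c) BW = 3104 Hz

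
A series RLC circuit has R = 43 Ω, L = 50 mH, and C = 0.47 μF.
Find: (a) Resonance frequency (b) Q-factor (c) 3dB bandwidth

Step 1 — Resonance condition Im(Z)=0 gives ω₀ = 1/√(LC).
Step 2 — ω₀ = 1/√(0.05·4.7e-07) = 6523 rad/s.
Step 3 — f₀ = ω₀/(2π) = 1038 Hz.
Step 4 — Series Q: Q = ω₀L/R = 6523·0.05/43 = 7.585.
Step 5 — 3dB bandwidth: Δω = ω₀/Q = 860 rad/s; BW = Δω/(2π) = 136.9 Hz.

(a) f₀ = 1038 Hz  (b) Q = 7.585  (c) BW = 136.9 Hz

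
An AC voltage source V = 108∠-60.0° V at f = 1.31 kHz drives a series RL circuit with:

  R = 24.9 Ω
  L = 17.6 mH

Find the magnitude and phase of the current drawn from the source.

Step 1 — Angular frequency: ω = 2π·f = 2π·1310 = 8231 rad/s.
Step 2 — Component impedances:
  R: Z = R = 24.9 Ω
  L: Z = jωL = j·8231·0.0176 = 0 + j144.9 Ω
Step 3 — Series combination: Z_total = R + L = 24.9 + j144.9 Ω = 147∠80.2° Ω.
Step 4 — Source phasor: V = 108∠-60.0° V = 54 - j93.53 V.
Step 5 — Ohm's law: I = V / Z_total = (54 - j93.53) / (24.9 + j144.9) = -0.5649 - j0.4699 A.
Step 6 — Convert to polar: |I| = 0.7347 A, ∠I = -140.2°.

I = 0.7347∠-140.2° A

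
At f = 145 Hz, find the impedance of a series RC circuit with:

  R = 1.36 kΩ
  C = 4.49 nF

Step 1 — Angular frequency: ω = 2π·f = 2π·145 = 911.1 rad/s.
Step 2 — Component impedances:
  R: Z = R = 1360 Ω
  C: Z = 1/(jωC) = -j/(ω·C) = 0 - j2.445e+05 Ω
Step 3 — Series combination: Z_total = R + C = 1360 - j2.445e+05 Ω = 2.445e+05∠-89.7° Ω.

Z = 1360 - j2.445e+05 Ω = 2.445e+05∠-89.7° Ω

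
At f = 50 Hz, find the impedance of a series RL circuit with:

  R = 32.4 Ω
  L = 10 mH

Step 1 — Angular frequency: ω = 2π·f = 2π·50 = 314.2 rad/s.
Step 2 — Component impedances:
  R: Z = R = 32.4 Ω
  L: Z = jωL = j·314.2·0.01 = 0 + j3.142 Ω
Step 3 — Series combination: Z_total = R + L = 32.4 + j3.142 Ω = 32.55∠5.5° Ω.

Z = 32.4 + j3.142 Ω = 32.55∠5.5° Ω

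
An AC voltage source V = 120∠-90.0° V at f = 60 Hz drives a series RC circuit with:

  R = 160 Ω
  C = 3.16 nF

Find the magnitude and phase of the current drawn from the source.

Step 1 — Angular frequency: ω = 2π·f = 2π·60 = 377 rad/s.
Step 2 — Component impedances:
  R: Z = R = 160 Ω
  C: Z = 1/(jωC) = -j/(ω·C) = 0 - j8.394e+05 Ω
Step 3 — Series combination: Z_total = R + C = 160 - j8.394e+05 Ω = 8.394e+05∠-90.0° Ω.
Step 4 — Source phasor: V = 120∠-90.0° V = 0 - j120 V.
Step 5 — Ohm's law: I = V / Z_total = (0 - j120) / (160 - j8.394e+05) = 0.000143 - j2.725e-08 A.
Step 6 — Convert to polar: |I| = 0.000143 A, ∠I = -0.0°.

I = 0.000143∠-0.0° A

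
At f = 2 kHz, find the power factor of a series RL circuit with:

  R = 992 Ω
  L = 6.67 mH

Step 1 — Angular frequency: ω = 2π·f = 2π·2000 = 1.257e+04 rad/s.
Step 2 — Component impedances:
  R: Z = R = 992 Ω
  L: Z = jωL = j·1.257e+04·0.00667 = 0 + j83.82 Ω
Step 3 — Series combination: Z_total = R + L = 992 + j83.82 Ω = 995.5∠4.8° Ω.
Step 4 — Power factor: PF = cos(φ) = Re(Z)/|Z| = 992/995.535 = 0.9964.
Step 5 — Type: Im(Z) = 83.82 ⇒ lagging (phase φ = 4.8°).

PF = 0.9964 (lagging, φ = 4.8°)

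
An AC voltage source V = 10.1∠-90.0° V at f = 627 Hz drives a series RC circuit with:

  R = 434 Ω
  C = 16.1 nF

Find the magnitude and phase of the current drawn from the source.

Step 1 — Angular frequency: ω = 2π·f = 2π·627 = 3940 rad/s.
Step 2 — Component impedances:
  R: Z = R = 434 Ω
  C: Z = 1/(jωC) = -j/(ω·C) = 0 - j1.577e+04 Ω
Step 3 — Series combination: Z_total = R + C = 434 - j1.577e+04 Ω = 1.577e+04∠-88.4° Ω.
Step 4 — Source phasor: V = 10.1∠-90.0° V = 0 - j10.1 V.
Step 5 — Ohm's law: I = V / Z_total = (0 - j10.1) / (434 - j1.577e+04) = 0.0006401 - j1.762e-05 A.
Step 6 — Convert to polar: |I| = 0.0006404 A, ∠I = -1.6°.

I = 0.0006404∠-1.6° A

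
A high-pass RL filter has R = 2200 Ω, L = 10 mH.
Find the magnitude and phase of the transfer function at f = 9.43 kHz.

Step 1 — Angular frequency: ω = 2π·9430 = 5.925e+04 rad/s.
Step 2 — Transfer function: H(jω) = jωL/(R + jωL).
Step 3 — Numerator jωL = j·592.5; denominator R + jωL = 2200 + j592.5.
Step 4 — H = 0.06763 + j0.2511.
Step 5 — Magnitude: |H| = 0.2601 (-11.7 dB); phase: φ = 74.9°.

|H| = 0.2601 (-11.7 dB), φ = 74.9°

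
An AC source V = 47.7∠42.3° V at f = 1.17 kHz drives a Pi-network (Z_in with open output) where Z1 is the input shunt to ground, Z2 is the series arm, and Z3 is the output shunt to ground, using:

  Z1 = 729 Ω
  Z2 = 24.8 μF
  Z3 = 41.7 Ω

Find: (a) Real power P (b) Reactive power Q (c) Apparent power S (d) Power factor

Step 1 — Angular frequency: ω = 2π·f = 2π·1170 = 7351 rad/s.
Step 2 — Component impedances:
  Z1: Z = R = 729 Ω
  Z2: Z = 1/(jωC) = -j/(ω·C) = 0 - j5.485 Ω
  Z3: Z = R = 41.7 Ω
Step 3 — With open output, the series arm Z2 and the output shunt Z3 appear in series to ground: Z2 + Z3 = 41.7 - j5.485 Ω.
Step 4 — Parallel with input shunt Z1: Z_in = Z1 || (Z2 + Z3) = 39.48 - j4.907 Ω = 39.78∠-7.1° Ω.
Step 5 — Source phasor: V = 47.7∠42.3° V = 35.28 + j32.1 V.
Step 6 — Current: I = V / Z = 0.7805 + j0.9102 A = 1.199∠49.4° A.
Step 7 — Complex power: S = V·I* = 56.76 - j7.055 VA.
Step 8 — Real power: P = Re(S) = 56.76 W.
Step 9 — Reactive power: Q = Im(S) = -7.055 VAR.
Step 10 — Apparent power: |S| = 57.19 VA.
Step 11 — Power factor: PF = P/|S| = 0.9924 (leading).

(a) P = 56.76 W  (b) Q = -7.055 VAR  (c) S = 57.19 VA  (d) PF = 0.9924 (leading)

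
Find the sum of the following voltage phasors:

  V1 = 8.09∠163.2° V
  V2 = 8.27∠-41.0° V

Step 1 — Convert each phasor to rectangular form:
  V1 = 8.09·(cos(163.2°) + j·sin(163.2°)) = -7.745 + j2.338 V
  V2 = 8.27·(cos(-41.0°) + j·sin(-41.0°)) = 6.241 - j5.426 V
Step 2 — Sum components: V_total = -1.503 - j3.087 V.
Step 3 — Convert to polar: |V_total| = 3.434 V, ∠V_total = -116.0°.

V_total = 3.434∠-116.0° V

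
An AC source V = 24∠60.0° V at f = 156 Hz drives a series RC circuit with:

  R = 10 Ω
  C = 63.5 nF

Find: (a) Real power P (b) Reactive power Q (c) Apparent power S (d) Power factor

Step 1 — Angular frequency: ω = 2π·f = 2π·156 = 980.2 rad/s.
Step 2 — Component impedances:
  R: Z = R = 10 Ω
  C: Z = 1/(jωC) = -j/(ω·C) = 0 - j1.607e+04 Ω
Step 3 — Series combination: Z_total = R + C = 10 - j1.607e+04 Ω = 1.607e+04∠-90.0° Ω.
Step 4 — Source phasor: V = 24∠60.0° V = 12 + j20.78 V.
Step 5 — Current: I = V / Z = -0.001293 + j0.0007477 A = 0.001494∠150.0° A.
Step 6 — Complex power: S = V·I* = 2.231e-05 - j0.03585 VA.
Step 7 — Real power: P = Re(S) = 2.231e-05 W.
Step 8 — Reactive power: Q = Im(S) = -0.03585 VAR.
Step 9 — Apparent power: |S| = 0.03585 VA.
Step 10 — Power factor: PF = P/|S| = 0.0006224 (leading).

(a) P = 2.231e-05 W  (b) Q = -0.03585 VAR  (c) S = 0.03585 VA  (d) PF = 0.0006224 (leading)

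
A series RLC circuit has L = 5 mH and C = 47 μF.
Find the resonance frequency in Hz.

Step 1 — Resonance condition Im(Z)=0 gives ω₀ = 1/√(LC).
Step 2 — ω₀ = 1/√(0.005·4.7e-05) = 2063 rad/s.
Step 3 — f₀ = ω₀/(2π) = 328.3 Hz.

f₀ = 328.3 Hz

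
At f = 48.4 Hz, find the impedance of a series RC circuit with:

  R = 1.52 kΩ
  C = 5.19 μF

Step 1 — Angular frequency: ω = 2π·f = 2π·48.4 = 304.1 rad/s.
Step 2 — Component impedances:
  R: Z = R = 1520 Ω
  C: Z = 1/(jωC) = -j/(ω·C) = 0 - j633.6 Ω
Step 3 — Series combination: Z_total = R + C = 1520 - j633.6 Ω = 1647∠-22.6° Ω.

Z = 1520 - j633.6 Ω = 1647∠-22.6° Ω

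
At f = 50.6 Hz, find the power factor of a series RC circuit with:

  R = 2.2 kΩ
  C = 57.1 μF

Step 1 — Angular frequency: ω = 2π·f = 2π·50.6 = 317.9 rad/s.
Step 2 — Component impedances:
  R: Z = R = 2200 Ω
  C: Z = 1/(jωC) = -j/(ω·C) = 0 - j55.09 Ω
Step 3 — Series combination: Z_total = R + C = 2200 - j55.09 Ω = 2201∠-1.4° Ω.
Step 4 — Power factor: PF = cos(φ) = Re(Z)/|Z| = 2200/2200.7 = 0.9997.
Step 5 — Type: Im(Z) = -55.09 ⇒ leading (phase φ = -1.4°).

PF = 0.9997 (leading, φ = -1.4°)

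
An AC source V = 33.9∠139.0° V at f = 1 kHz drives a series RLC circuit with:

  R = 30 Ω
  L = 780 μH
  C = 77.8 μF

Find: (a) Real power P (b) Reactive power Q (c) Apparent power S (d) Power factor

Step 1 — Angular frequency: ω = 2π·f = 2π·1000 = 6283 rad/s.
Step 2 — Component impedances:
  R: Z = R = 30 Ω
  L: Z = jωL = j·6283·0.00078 = 0 + j4.901 Ω
  C: Z = 1/(jωC) = -j/(ω·C) = 0 - j2.046 Ω
Step 3 — Series combination: Z_total = R + L + C = 30 + j2.855 Ω = 30.14∠5.4° Ω.
Step 4 — Source phasor: V = 33.9∠139.0° V = -25.58 + j22.24 V.
Step 5 — Current: I = V / Z = -0.7752 + j0.8151 A = 1.125∠133.6° A.
Step 6 — Complex power: S = V·I* = 37.96 + j3.613 VA.
Step 7 — Real power: P = Re(S) = 37.96 W.
Step 8 — Reactive power: Q = Im(S) = 3.613 VAR.
Step 9 — Apparent power: |S| = 38.13 VA.
Step 10 — Power factor: PF = P/|S| = 0.9955 (lagging).

(a) P = 37.96 W  (b) Q = 3.613 VAR  (c) S = 38.13 VA  (d) PF = 0.9955 (lagging)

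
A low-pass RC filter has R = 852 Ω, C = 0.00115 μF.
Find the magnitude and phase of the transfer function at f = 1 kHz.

Step 1 — Angular frequency: ω = 2π·1000 = 6283 rad/s.
Step 2 — Transfer function: H(jω) = 1/(1 + jωRC).
Step 3 — Denominator: 1 + jωRC = 1 + j·6283·852·1.15e-09 = 1 + j0.006156.
Step 4 — H = 1 - j0.006156.
Step 5 — Magnitude: |H| = 1 (-0.0 dB); phase: φ = -0.4°.

|H| = 1 (-0.0 dB), φ = -0.4°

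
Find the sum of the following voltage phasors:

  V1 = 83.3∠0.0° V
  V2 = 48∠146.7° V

Step 1 — Convert each phasor to rectangular form:
  V1 = 83.3·(cos(0.0°) + j·sin(0.0°)) = 83.3 V
  V2 = 48·(cos(146.7°) + j·sin(146.7°)) = -40.12 + j26.35 V
Step 2 — Sum components: V_total = 43.18 + j26.35 V.
Step 3 — Convert to polar: |V_total| = 50.59 V, ∠V_total = 31.4°.

V_total = 50.59∠31.4° V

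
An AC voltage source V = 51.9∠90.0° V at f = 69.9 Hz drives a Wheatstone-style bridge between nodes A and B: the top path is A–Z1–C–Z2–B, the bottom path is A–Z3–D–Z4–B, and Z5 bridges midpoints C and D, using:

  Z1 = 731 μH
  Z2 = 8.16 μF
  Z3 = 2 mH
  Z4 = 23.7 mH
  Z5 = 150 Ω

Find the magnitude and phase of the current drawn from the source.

Step 1 — Angular frequency: ω = 2π·f = 2π·69.9 = 439.2 rad/s.
Step 2 — Component impedances:
  Z1: Z = jωL = j·439.2·0.000731 = 0 + j0.3211 Ω
  Z2: Z = 1/(jωC) = -j/(ω·C) = 0 - j279 Ω
  Z3: Z = jωL = j·439.2·0.002 = 0 + j0.8784 Ω
  Z4: Z = jωL = j·439.2·0.0237 = 0 + j10.41 Ω
  Z5: Z = R = 150 Ω
Step 3 — Bridge requires nodal analysis (the Z5 bridge couples midpoints C and D, so the two paths cannot be reduced to a simple series/parallel combination). Setting node B to ground and injecting 1 A at node A, the 3-node admittance system at A, C, D solves to V_A = Z_AB = 0.005753 + j11.76 Ω = 11.76∠90.0° Ω.
Step 4 — Source phasor: V = 51.9∠90.0° V = 0 + j51.9 V.
Step 5 — Ohm's law: I = V / Z_total = (0 + j51.9) / (0.005753 + j11.76) = 4.412 + j0.002158 A.
Step 6 — Convert to polar: |I| = 4.412 A, ∠I = 0.0°.

I = 4.412∠0.0° A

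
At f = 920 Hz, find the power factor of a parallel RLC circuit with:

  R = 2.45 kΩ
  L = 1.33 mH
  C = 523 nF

Step 1 — Angular frequency: ω = 2π·f = 2π·920 = 5781 rad/s.
Step 2 — Component impedances:
  R: Z = R = 2450 Ω
  L: Z = jωL = j·5781·0.00133 = 0 + j7.688 Ω
  C: Z = 1/(jωC) = -j/(ω·C) = 0 - j330.8 Ω
Step 3 — Parallel combination: 1/Z_total = 1/R + 1/L + 1/C; Z_total = 0.02529 + j7.871 Ω = 7.871∠89.8° Ω.
Step 4 — Power factor: PF = cos(φ) = Re(Z)/|Z| = 0.02529/7.871 = 0.003213.
Step 5 — Type: Im(Z) = 7.871 ⇒ lagging (phase φ = 89.8°).

PF = 0.003213 (lagging, φ = 89.8°)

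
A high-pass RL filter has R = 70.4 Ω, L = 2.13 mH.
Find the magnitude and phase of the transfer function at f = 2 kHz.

Step 1 — Angular frequency: ω = 2π·2000 = 1.257e+04 rad/s.
Step 2 — Transfer function: H(jω) = jωL/(R + jωL).
Step 3 — Numerator jωL = j·26.77; denominator R + jωL = 70.4 + j26.77.
Step 4 — H = 0.1263 + j0.3322.
Step 5 — Magnitude: |H| = 0.3554 (-9.0 dB); phase: φ = 69.2°.

|H| = 0.3554 (-9.0 dB), φ = 69.2°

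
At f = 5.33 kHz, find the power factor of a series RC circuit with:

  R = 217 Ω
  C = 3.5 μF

Step 1 — Angular frequency: ω = 2π·f = 2π·5330 = 3.349e+04 rad/s.
Step 2 — Component impedances:
  R: Z = R = 217 Ω
  C: Z = 1/(jωC) = -j/(ω·C) = 0 - j8.531 Ω
Step 3 — Series combination: Z_total = R + C = 217 - j8.531 Ω = 217.2∠-2.3° Ω.
Step 4 — Power factor: PF = cos(φ) = Re(Z)/|Z| = 217/217.17 = 0.9992.
Step 5 — Type: Im(Z) = -8.531 ⇒ leading (phase φ = -2.3°).

PF = 0.9992 (leading, φ = -2.3°)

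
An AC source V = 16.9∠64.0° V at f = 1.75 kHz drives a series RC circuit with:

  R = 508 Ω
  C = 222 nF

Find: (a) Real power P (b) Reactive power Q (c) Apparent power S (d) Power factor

Step 1 — Angular frequency: ω = 2π·f = 2π·1750 = 1.1e+04 rad/s.
Step 2 — Component impedances:
  R: Z = R = 508 Ω
  C: Z = 1/(jωC) = -j/(ω·C) = 0 - j409.7 Ω
Step 3 — Series combination: Z_total = R + C = 508 - j409.7 Ω = 652.6∠-38.9° Ω.
Step 4 — Source phasor: V = 16.9∠64.0° V = 7.408 + j15.19 V.
Step 5 — Current: I = V / Z = -0.005774 + j0.02524 A = 0.0259∠102.9° A.
Step 6 — Complex power: S = V·I* = 0.3407 - j0.2747 VA.
Step 7 — Real power: P = Re(S) = 0.3407 W.
Step 8 — Reactive power: Q = Im(S) = -0.2747 VAR.
Step 9 — Apparent power: |S| = 0.4376 VA.
Step 10 — Power factor: PF = P/|S| = 0.7784 (leading).

(a) P = 0.3407 W  (b) Q = -0.2747 VAR  (c) S = 0.4376 VA  (d) PF = 0.7784 (leading)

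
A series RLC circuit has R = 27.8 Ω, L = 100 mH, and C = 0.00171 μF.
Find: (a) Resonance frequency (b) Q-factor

Step 1 — Resonance condition Im(Z)=0 gives ω₀ = 1/√(LC).
Step 2 — ω₀ = 1/√(0.1·1.71e-09) = 7.647e+04 rad/s.
Step 3 — f₀ = ω₀/(2π) = 1.217e+04 Hz.
Step 4 — Series Q: Q = ω₀L/R = 7.647e+04·0.1/27.8 = 275.1.

(a) f₀ = 1.217e+04 Hz  (b) Q = 275.1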